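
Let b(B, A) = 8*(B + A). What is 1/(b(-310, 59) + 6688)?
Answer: 1/4680 ≈ 0.00021368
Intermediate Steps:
b(B, A) = 8*A + 8*B (b(B, A) = 8*(A + B) = 8*A + 8*B)
1/(b(-310, 59) + 6688) = 1/((8*59 + 8*(-310)) + 6688) = 1/((472 - 2480) + 6688) = 1/(-2008 + 6688) = 1/4680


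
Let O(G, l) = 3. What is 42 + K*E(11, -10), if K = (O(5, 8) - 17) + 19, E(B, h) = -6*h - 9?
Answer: 297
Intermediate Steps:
E(B, h) = -9 - 6*h
K = 5 (K = (3 - 17) + 19 = -14 + 19 = 5)
42 + K*E(11, -10) = 42 + 5*(-9 - 6*(-10)) = 42 + 5*(-9 + 60) = 42 + 5*51 = 42 + 255 = 297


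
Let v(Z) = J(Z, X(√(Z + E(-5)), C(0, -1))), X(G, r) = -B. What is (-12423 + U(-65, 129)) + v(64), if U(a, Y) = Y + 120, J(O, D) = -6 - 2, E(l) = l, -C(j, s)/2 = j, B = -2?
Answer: -12182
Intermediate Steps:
C(j, s) = -2*j
X(G, r) = 2 (X(G, r) = -1*(-2) = 2)
J(O, D) = -8
U(a, Y) = 120 + Y
v(Z) = -8
(-12423 + U(-65, 129)) + v(64) = (-12423 + (120 + 129)) - 8 = (-12423 + 249) - 8 = -12174 - 8 = -12182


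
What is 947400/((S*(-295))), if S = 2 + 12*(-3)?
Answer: 94740/1003 ≈ 94.457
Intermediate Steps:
S = -34 (S = 2 - 36 = -34)
947400/((S*(-295))) = 947400/((-34*(-295))) = 947400/10030 = 947400*(1/10030) = 94740/1003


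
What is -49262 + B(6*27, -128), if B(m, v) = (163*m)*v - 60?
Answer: -3429290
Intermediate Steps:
B(m, v) = -60 + 163*m*v (B(m, v) = 163*m*v - 60 = -60 + 163*m*v)
-49262 + B(6*27, -128) = -49262 + (-60 + 163*(6*27)*(-128)) = -49262 + (-60 + 163*162*(-128)) = -49262 + (-60 - 3379968) = -49262 - 3380028 = -3429290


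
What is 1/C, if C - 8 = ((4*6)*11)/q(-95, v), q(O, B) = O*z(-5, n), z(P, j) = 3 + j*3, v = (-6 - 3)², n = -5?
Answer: 95/782 ≈ 0.12148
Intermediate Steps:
v = 81 (v = (-9)² = 81)
z(P, j) = 3 + 3*j
q(O, B) = -12*O (q(O, B) = O*(3 + 3*(-5)) = O*(3 - 15) = O*(-12) = -12*O)
C = 782/95 (C = 8 + ((4*6)*11)/((-12*(-95))) = 8 + (24*11)/1140 = 8 + 264*(1/1140) = 8 + 22/95 = 782/95 ≈ 8.2316)
1/C = 1/(782/95) = 95/782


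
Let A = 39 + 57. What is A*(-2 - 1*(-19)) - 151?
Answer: 1481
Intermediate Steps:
A = 96
A*(-2 - 1*(-19)) - 151 = 96*(-2 - 1*(-19)) - 151 = 96*(-2 + 19) - 151 = 96*17 - 151 = 1632 - 151 = 1481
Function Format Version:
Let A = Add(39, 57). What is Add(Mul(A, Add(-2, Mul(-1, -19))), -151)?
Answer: 1481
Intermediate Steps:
A = 96
Add(Mul(A, Add(-2, Mul(-1, -19))), -151) = Add(Mul(96, Add(-2, Mul(-1, -19))), -151) = Add(Mul(96, Add(-2, 19)), -151) = Add(Mul(96, 17), -151) = Add(1632, -151) = 1481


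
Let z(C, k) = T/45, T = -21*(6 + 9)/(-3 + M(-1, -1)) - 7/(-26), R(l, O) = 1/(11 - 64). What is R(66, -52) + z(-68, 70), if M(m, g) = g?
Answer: 215437/124020 ≈ 1.7371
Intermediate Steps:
R(l, O) = -1/53 (R(l, O) = 1/(-53) = -1/53)
T = 4109/52 (T = -21*(6 + 9)/(-3 - 1) - 7/(-26) = -21/((-4/15)) - 7*(-1/26) = -21/((-4*1/15)) + 7/26 = -21/(-4/15) + 7/26 = -21*(-15/4) + 7/26 = 315/4 + 7/26 = 4109/52 ≈ 79.019)
z(C, k) = 4109/2340 (z(C, k) = (4109/52)/45 = (4109/52)*(1/45) = 4109/2340)
R(66, -52) + z(-68, 70) = -1/53 + 4109/2340 = 215437/124020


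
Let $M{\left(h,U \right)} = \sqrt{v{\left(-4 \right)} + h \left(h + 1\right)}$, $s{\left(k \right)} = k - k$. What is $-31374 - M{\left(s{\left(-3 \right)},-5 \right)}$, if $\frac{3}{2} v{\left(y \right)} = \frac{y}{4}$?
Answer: $-31374 - \frac{i \sqrt{6}}{3} \approx -31374.0 - 0.8165 i$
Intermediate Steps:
$s{\left(k \right)} = 0$
$v{\left(y \right)} = \frac{y}{6}$ ($v{\left(y \right)} = \frac{2 \frac{y}{4}}{3} = \frac{y}{6}$)
$M{\left(h,U \right)} = \sqrt{- \frac{2}{3} + h \left(1 + h\right)}$ ($M{\left(h,U \right)} = \sqrt{\frac{1}{6} \left(-4\right) + h \left(h + 1\right)} = \sqrt{- \frac{2}{3} + h \left(1 + h\right)}$)
$-31374 - M{\left(s{\left(-3 \right)},-5 \right)} = -31374 - \frac{\sqrt{-6 + 9 \cdot 0 + 9 \cdot 0^{2}}}{3} = -31374 - \frac{\sqrt{-6 + 0 + 9 \cdot 0}}{3} = -31374 - \frac{\sqrt{-6 + 0 + 0}}{3} = -31374 - \frac{\sqrt{-6}}{3} = -31374 - \frac{i \sqrt{6}}{3}$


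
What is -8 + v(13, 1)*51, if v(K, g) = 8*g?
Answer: 400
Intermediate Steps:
-8 + v(13, 1)*51 = -8 + (8*1)*51 = -8 + 8*51 = -8 + 408 = 400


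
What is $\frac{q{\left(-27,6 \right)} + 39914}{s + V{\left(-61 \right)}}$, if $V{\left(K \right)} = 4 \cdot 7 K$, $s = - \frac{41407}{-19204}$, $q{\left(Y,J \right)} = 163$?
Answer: $- \frac{256546236}{10919675} \approx -23.494$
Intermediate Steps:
$s = \frac{41407}{19204}$ ($s = \left(-41407\right) \left(- \frac{1}{19204}\right) = \frac{41407}{19204} \approx 2.1562$)
$V{\left(K \right)} = 28 K$
$\frac{q{\left(-27,6 \right)} + 39914}{s + V{\left(-61 \right)}} = \frac{163 + 39914}{\frac{41407}{19204} + 28 \left(-61\right)} = \frac{40077}{\frac{41407}{19204} - 1708} = \frac{40077}{- \frac{32759025}{19204}} = 40077 \left(- \frac{19204}{32759025}\right) = - \frac{256546236}{10919675}$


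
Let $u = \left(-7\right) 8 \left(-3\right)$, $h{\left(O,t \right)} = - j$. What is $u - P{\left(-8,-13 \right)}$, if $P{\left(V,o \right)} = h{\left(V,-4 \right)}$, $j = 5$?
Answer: $173$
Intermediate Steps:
$h{\left(O,t \right)} = -5$ ($h{\left(O,t \right)} = \left(-1\right) 5 = -5$)
$P{\left(V,o \right)} = -5$
$u = 168$ ($u = \left(-56\right) \left(-3\right) = 168$)
$u - P{\left(-8,-13 \right)} = 168 - -5 = 168 + 5 = 173$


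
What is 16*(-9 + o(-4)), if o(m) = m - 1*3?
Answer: -256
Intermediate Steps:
o(m) = -3 + m (o(m) = m - 3 = -3 + m)
16*(-9 + o(-4)) = 16*(-9 + (-3 - 4)) = 16*(-9 - 7) = 16*(-16) = -256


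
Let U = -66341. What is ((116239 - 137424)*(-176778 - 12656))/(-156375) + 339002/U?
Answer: -53258002379128/2074814775 ≈ -25669.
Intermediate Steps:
((116239 - 137424)*(-176778 - 12656))/(-156375) + 339002/U = ((116239 - 137424)*(-176778 - 12656))/(-156375) + 339002/(-66341) = -21185*(-189434)*(-1/156375) + 339002*(-1/66341) = 4013159290*(-1/156375) - 339002/66341 = -802631858/31275 - 339002/66341 = -53258002379128/2074814775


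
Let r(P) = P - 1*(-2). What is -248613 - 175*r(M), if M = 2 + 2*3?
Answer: -250363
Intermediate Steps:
M = 8 (M = 2 + 6 = 8)
r(P) = 2 + P (r(P) = P + 2 = 2 + P)
-248613 - 175*r(M) = -248613 - 175*(2 + 8) = -248613 - 175*10 = -248613 - 1*1750 = -248613 - 1750 = -250363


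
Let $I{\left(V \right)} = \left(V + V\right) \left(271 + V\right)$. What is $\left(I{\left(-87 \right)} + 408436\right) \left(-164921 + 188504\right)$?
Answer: $8877112860$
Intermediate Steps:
$I{\left(V \right)} = 2 V \left(271 + V\right)$
$\left(I{\left(-87 \right)} + 408436\right) \left(-164921 + 188504\right) = \left(2 \left(-87\right) \left(271 - 87\right) + 408436\right) \left(-164921 + 188504\right) = \left(2 \left(-87\right) 184 + 408436\right) 23583 = \left(-32016 + 408436\right) 23583 = 376420 \cdot 23583 = 8877112860$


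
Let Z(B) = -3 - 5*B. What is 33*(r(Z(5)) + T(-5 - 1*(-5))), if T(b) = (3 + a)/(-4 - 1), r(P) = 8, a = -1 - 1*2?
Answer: 264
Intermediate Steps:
a = -3 (a = -1 - 2 = -3)
T(b) = 0 (T(b) = (3 - 3)/(-4 - 1) = 0/(-5) = 0*(-1/5) = 0)
33*(r(Z(5)) + T(-5 - 1*(-5))) = 33*(8 + 0) = 33*8 = 264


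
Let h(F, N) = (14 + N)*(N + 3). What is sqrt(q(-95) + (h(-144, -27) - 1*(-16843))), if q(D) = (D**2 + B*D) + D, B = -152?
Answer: 5*sqrt(1621) ≈ 201.31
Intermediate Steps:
q(D) = D**2 - 151*D (q(D) = (D**2 - 152*D) + D = D**2 - 151*D)
h(F, N) = (3 + N)*(14 + N) (h(F, N) = (14 + N)*(3 + N) = (3 + N)*(14 + N))
sqrt(q(-95) + (h(-144, -27) - 1*(-16843))) = sqrt(-95*(-151 - 95) + ((42 + (-27)**2 + 17*(-27)) - 1*(-16843))) = sqrt(-95*(-246) + ((42 + 729 - 459) + 16843)) = sqrt(23370 + (312 + 16843)) = sqrt(23370 + 17155) = sqrt(40525) = 5*sqrt(1621)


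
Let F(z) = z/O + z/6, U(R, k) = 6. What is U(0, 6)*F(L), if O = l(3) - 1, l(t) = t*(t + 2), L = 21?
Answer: 30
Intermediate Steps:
l(t) = t*(2 + t)
O = 14 (O = 3*(2 + 3) - 1 = 3*5 - 1 = 15 - 1 = 14)
F(z) = 5*z/21 (F(z) = z/14 + z/6 = 5*z/21)
U(0, 6)*F(L) = 6*((5/21)*21) = 6*5 = 30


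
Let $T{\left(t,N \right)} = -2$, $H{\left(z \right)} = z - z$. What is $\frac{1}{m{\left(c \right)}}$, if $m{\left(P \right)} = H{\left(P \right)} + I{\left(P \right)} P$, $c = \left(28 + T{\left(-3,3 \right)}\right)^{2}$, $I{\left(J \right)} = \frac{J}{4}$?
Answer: $\frac{1}{114244} \approx 8.7532 \cdot 10^{-6}$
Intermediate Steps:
$H{\left(z \right)} = 0$
$I{\left(J \right)} = \frac{J}{4}$ ($I{\left(J \right)} = J \frac{1}{4} = \frac{J}{4}$)
$c = 676$ ($c = \left(28 - 2\right)^{2} = 26^{2} = 676$)
$m{\left(P \right)} = \frac{P^{2}}{4}$ ($m{\left(P \right)} = 0 + \frac{P}{4} P = 0 + \frac{P^{2}}{4} = \frac{P^{2}}{4}$)
$\frac{1}{m{\left(c \right)}} = \frac{1}{\frac{1}{4} \cdot 676^{2}} = \frac{1}{\frac{1}{4} \cdot 456976} = \frac{1}{114244}$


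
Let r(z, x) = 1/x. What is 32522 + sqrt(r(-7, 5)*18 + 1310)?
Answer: 32522 + 2*sqrt(8210)/5 ≈ 32558.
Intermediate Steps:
32522 + sqrt(r(-7, 5)*18 + 1310) = 32522 + sqrt(18/5 + 1310) = 32522 + sqrt(6568/5) = 32522 + 2*sqrt(8210)/5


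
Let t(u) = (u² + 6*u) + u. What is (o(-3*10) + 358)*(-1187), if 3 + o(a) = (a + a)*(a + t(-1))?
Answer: -2985305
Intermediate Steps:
t(u) = u² + 7*u
o(a) = -3 + 2*a*(-6 + a) (o(a) = -3 + (a + a)*(a - (7 - 1)) = -3 + (2*a)*(a - 1*6) = -3 + (2*a)*(a - 6) = -3 + (2*a)*(-6 + a) = -3 + 2*a*(-6 + a))
(o(-3*10) + 358)*(-1187) = ((-3 - (-36)*10 + 2*(-3*10)²) + 358)*(-1187) = ((-3 - 12*(-30) + 2*(-30)²) + 358)*(-1187) = ((-3 + 360 + 2*900) + 358)*(-1187) = ((-3 + 360 + 1800) + 358)*(-1187) = (2157 + 358)*(-1187) = 2515*(-1187) = -2985305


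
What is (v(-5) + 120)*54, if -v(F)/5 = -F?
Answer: 5130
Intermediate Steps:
v(F) = 5*F (v(F) = -(-5)*F = 5*F)
(v(-5) + 120)*54 = (5*(-5) + 120)*54 = (-25 + 120)*54 = 95*54 = 5130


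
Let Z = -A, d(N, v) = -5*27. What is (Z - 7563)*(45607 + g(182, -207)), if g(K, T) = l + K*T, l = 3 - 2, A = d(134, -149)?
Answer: -58933752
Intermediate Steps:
d(N, v) = -135
A = -135
l = 1
Z = 135 (Z = -1*(-135) = 135)
g(K, T) = 1 + K*T
(Z - 7563)*(45607 + g(182, -207)) = (135 - 7563)*(45607 + (1 + 182*(-207))) = -7428*(45607 + (1 - 37674)) = -7428*(45607 - 37673) = -7428*7934 = -58933752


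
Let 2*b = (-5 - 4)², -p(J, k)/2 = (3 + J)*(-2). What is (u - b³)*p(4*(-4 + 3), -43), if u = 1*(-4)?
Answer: 531473/2 ≈ 2.6574e+5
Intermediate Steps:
p(J, k) = 12 + 4*J (p(J, k) = -2*(3 + J)*(-2) = -2*(-6 - 2*J) = 12 + 4*J)
b = 81/2 (b = (-5 - 4)²/2 = (½)*(-9)² = (½)*81 = 81/2 ≈ 40.500)
u = -4
(u - b³)*p(4*(-4 + 3), -43) = (-4 - (81/2)³)*(12 + 4*(4*(-4 + 3))) = (-4 - 1*531441/8)*(12 + 4*(4*(-1))) = (-4 - 531441/8)*(12 + 4*(-4)) = -531473*(12 - 16)/8 = -531473/8*(-4) = 531473/2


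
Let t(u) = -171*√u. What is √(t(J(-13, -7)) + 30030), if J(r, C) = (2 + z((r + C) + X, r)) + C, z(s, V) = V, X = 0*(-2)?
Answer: √(30030 - 513*I*√2) ≈ 173.3 - 2.093*I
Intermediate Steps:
X = 0
J(r, C) = 2 + C + r (J(r, C) = (2 + r) + C = 2 + C + r)
√(t(J(-13, -7)) + 30030) = √(-171*√(2 - 7 - 13) + 30030) = √(-513*I*√2 + 30030) = √(30030 - 513*I*√2)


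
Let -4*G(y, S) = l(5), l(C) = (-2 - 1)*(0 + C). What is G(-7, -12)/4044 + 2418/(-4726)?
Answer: -6507113/12741296 ≈ -0.51071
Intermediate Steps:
l(C) = -3*C
G(y, S) = 15/4 (G(y, S) = -(-3)*5/4 = -1/4*(-15) = 15/4)
G(-7, -12)/4044 + 2418/(-4726) = (15/4)/4044 + 2418/(-4726) = (15/4)*(1/4044) + 2418*(-1/4726) = 5/5392 - 1209/2363 = -6507113/12741296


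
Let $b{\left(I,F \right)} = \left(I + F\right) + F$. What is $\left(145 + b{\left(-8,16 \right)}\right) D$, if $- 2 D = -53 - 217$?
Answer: $22815$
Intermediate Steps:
$D = 135$ ($D = - \frac{-53 - 217}{2} = \left(- \frac{1}{2}\right) \left(-270\right) = 135$)
$b{\left(I,F \right)} = I + 2 F$ ($b{\left(I,F \right)} = \left(F + I\right) + F = I + 2 F$)
$\left(145 + b{\left(-8,16 \right)}\right) D = \left(145 + \left(-8 + 2 \cdot 16\right)\right) 135 = \left(145 + \left(-8 + 32\right)\right) 135 = \left(145 + 24\right) 135 = 169 \cdot 135 = 22815$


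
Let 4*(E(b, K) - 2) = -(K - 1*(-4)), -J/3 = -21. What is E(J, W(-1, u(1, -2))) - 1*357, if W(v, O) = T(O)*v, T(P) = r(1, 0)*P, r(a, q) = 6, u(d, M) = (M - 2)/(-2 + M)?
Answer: -709/2 ≈ -354.50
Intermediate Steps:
J = 63 (J = -3*(-21) = 63)
u(d, M) = 1 (u(d, M) = (-2 + M)/(-2 + M) = 1)
T(P) = 6*P
W(v, O) = 6*O*v (W(v, O) = (6*O)*v = 6*O*v)
E(b, K) = 1 - K/4 (E(b, K) = 2 + (-(K - 1*(-4)))/4 = 2 + (-(K + 4))/4 = 2 + (-(4 + K))/4 = 2 + (-4 - K)/4 = 2 + (-1 - K/4) = 1 - K/4)
E(J, W(-1, u(1, -2))) - 1*357 = (1 - 3*(-1)/2) - 1*357 = (1 - 1/4*(-6)) - 357 = (1 + 3/2) - 357 = 5/2 - 357 = -709/2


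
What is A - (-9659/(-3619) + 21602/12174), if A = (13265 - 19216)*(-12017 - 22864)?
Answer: 4572679398421691/22028853 ≈ 2.0758e+8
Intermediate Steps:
A = 207576831 (A = -5951*(-34881) = 207576831)
A - (-9659/(-3619) + 21602/12174) = 207576831 - (-9659/(-3619) + 21602/12174) = 207576831 - (-9659*(-1/3619) + 21602*(1/12174)) = 207576831 - (9659/3619 + 10801/6087) = 207576831 - 1*97883152/22028853 = 207576831 - 97883152/22028853 = 4572679398421691/22028853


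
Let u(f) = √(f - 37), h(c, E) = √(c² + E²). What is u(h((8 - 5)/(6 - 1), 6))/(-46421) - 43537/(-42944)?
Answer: 43537/42944 - √(-925 + 15*√101)/232105 ≈ 1.0138 - 0.00011988*I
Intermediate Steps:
h(c, E) = √(E² + c²)
u(f) = √(-37 + f)
u(h((8 - 5)/(6 - 1), 6))/(-46421) - 43537/(-42944) = √(-37 + √(6² + ((8 - 5)/(6 - 1))²))/(-46421) - 43537/(-42944) = √(-37 + √(36 + (3/5)²))*(-1/46421) - 43537*(-1/42944) = √(-37 + √(36 + (3*(⅕))²))*(-1/46421) + 43537/42944 = √(-37 + √(36 + (⅗)²))*(-1/46421) + 43537/42944 = √(-37 + √(36 + 9/25))*(-1/46421) + 43537/42944 = √(-37 + √(909/25))*(-1/46421) + 43537/42944 = √(-37 + 3*√101/5)*(-1/46421) + 43537/42944 = -√(-37 + 3*√101/5)/46421 + 43537/42944 = 43537/42944 - √(-37 + 3*√101/5)/46421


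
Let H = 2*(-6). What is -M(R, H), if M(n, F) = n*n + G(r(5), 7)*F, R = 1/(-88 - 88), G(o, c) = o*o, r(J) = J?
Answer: 9292799/30976 ≈ 300.00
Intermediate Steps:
G(o, c) = o²
H = -12
R = -1/176 (R = 1/(-176) = -1/176 ≈ -0.0056818)
M(n, F) = n² + 25*F (M(n, F) = n*n + 5²*F = n² + 25*F)
-M(R, H) = -((-1/176)² + 25*(-12)) = -(1/30976 - 300) = -1*(-9292799/30976) = 9292799/30976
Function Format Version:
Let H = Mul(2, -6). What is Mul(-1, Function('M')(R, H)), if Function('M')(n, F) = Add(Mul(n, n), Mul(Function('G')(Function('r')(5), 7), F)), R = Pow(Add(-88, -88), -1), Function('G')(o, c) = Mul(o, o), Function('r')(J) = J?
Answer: Rational(9292799, 30976) ≈ 300.00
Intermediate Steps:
Function('G')(o, c) = Pow(o, 2)
H = -12
R = Rational(-1, 176) (R = Pow(-176, -1) = Rational(-1, 176) ≈ -0.0056818)
Function('M')(n, F) = Add(Pow(n, 2), Mul(25, F)) (Function('M')(n, F) = Add(Mul(n, n), Mul(Pow(5, 2), F)) = Add(Pow(n, 2), Mul(25, F)))
Mul(-1, Function('M')(R, H)) = Mul(-1, Add(Pow(Rational(-1, 176), 2), Mul(25, -12))) = Mul(-1, Add(Rational(1, 30976), -300)) = Mul(-1, Rational(-9292799, 30976)) = Rational(9292799, 30976)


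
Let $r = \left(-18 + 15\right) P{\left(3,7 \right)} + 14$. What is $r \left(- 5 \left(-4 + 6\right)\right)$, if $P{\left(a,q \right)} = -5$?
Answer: $-290$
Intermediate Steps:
$r = 29$ ($r = \left(-18 + 15\right) \left(-5\right) + 14 = \left(-3\right) \left(-5\right) + 14 = 15 + 14 = 29$)
$r \left(- 5 \left(-4 + 6\right)\right) = 29 \left(- 5 \left(-4 + 6\right)\right) = 29 \left(\left(-5\right) 2\right) = 29 \left(-10\right) = -290$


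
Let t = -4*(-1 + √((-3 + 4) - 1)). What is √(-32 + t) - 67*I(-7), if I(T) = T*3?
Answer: 1407 + 2*I*√7 ≈ 1407.0 + 5.2915*I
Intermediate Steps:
t = 4 (t = -4*(-1 + √(1 - 1)) = -4*(-1 + √0) = -4*(-1 + 0) = -4*(-1) = 4)
I(T) = 3*T
√(-32 + t) - 67*I(-7) = √(-32 + 4) - 201*(-7) = √(-28) - 67*(-21) = 2*I*√7 + 1407 = 1407 + 2*I*√7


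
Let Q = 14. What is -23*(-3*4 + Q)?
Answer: -46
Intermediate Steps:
-23*(-3*4 + Q) = -23*(-3*4 + 14) = -23*(-12 + 14) = -23*2 = -46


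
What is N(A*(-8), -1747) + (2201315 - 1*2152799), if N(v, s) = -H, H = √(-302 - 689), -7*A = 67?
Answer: 48516 - I*√991 ≈ 48516.0 - 31.48*I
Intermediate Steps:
A = -67/7 (A = -⅐*67 = -67/7 ≈ -9.5714)
H = I*√991 (H = √(-991) = I*√991 ≈ 31.48*I)
N(v, s) = -I*√991
N(A*(-8), -1747) + (2201315 - 1*2152799) = -I*√991 + (2201315 - 1*2152799) = -I*√991 + (2201315 - 2152799) = -I*√991 + 48516 = 48516 - I*√991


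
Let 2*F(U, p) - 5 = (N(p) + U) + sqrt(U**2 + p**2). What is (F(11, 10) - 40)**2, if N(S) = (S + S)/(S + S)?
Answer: (63 - sqrt(221))**2/4 ≈ 579.22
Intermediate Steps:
N(S) = 1 (N(S) = (2*S)/((2*S)) = (2*S)*(1/(2*S)) = 1)
F(U, p) = 3 + U/2 + sqrt(U**2 + p**2)/2 (F(U, p) = 5/2 + ((1 + U) + sqrt(U**2 + p**2))/2 = 5/2 + (1 + U + sqrt(U**2 + p**2))/2 = 5/2 + (1/2 + U/2 + sqrt(U**2 + p**2)/2) = 3 + U/2 + sqrt(U**2 + p**2)/2)
(F(11, 10) - 40)**2 = ((3 + (1/2)*11 + sqrt(11**2 + 10**2)/2) - 40)**2 = ((3 + 11/2 + sqrt(121 + 100)/2) - 40)**2 = ((3 + 11/2 + sqrt(221)/2) - 40)**2 = ((17/2 + sqrt(221)/2) - 40)**2 = (-63/2 + sqrt(221)/2)**2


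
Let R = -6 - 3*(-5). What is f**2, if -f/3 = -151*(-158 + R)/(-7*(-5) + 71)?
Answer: 4555845009/11236 ≈ 4.0547e+5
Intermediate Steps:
R = 9 (R = -6 + 15 = 9)
f = -67497/106 (f = -(-453)/((-7*(-5) + 71)/(-158 + 9)) = -(-453)/((35 + 71)/(-149)) = -(-453)/(106*(-1/149)) = -(-453)/(-106/149) = -(-453)*(-149)/106 = -3*22499/106 = -67497/106 ≈ -636.76)
f**2 = (-67497/106)**2 = 4555845009/11236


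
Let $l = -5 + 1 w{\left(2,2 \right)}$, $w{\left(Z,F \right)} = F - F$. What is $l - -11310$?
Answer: $11305$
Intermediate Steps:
$w{\left(Z,F \right)} = 0$
$l = -5$ ($l = -5 + 1 \cdot 0 = -5 + 0 = -5$)
$l - -11310 = -5 - -11310 = -5 + 11310 = 11305$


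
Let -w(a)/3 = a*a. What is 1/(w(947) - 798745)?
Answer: -1/3489172 ≈ -2.8660e-7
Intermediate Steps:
w(a) = -3*a² (w(a) = -3*a*a = -3*a²)
1/(w(947) - 798745) = 1/(-3*947² - 798745) = 1/(-3*896809 - 798745) = 1/(-2690427 - 798745) = 1/(-3489172) = -1/3489172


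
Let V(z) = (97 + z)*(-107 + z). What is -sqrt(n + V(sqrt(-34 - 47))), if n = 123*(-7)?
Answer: -sqrt(-11321 - 90*I) ≈ -0.42293 + 106.4*I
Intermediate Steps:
V(z) = (-107 + z)*(97 + z)
n = -861
-sqrt(n + V(sqrt(-34 - 47))) = -sqrt(-861 + (-10379 + (sqrt(-34 - 47))**2 - 10*sqrt(-34 - 47))) = -sqrt(-861 + (-10379 + (sqrt(-81))**2 - 90*I)) = -sqrt(-861 + (-10379 + (9*I)**2 - 90*I)) = -sqrt(-861 + (-10379 - 81 - 90*I)) = -sqrt(-861 + (-10460 - 90*I)) = -sqrt(-11321 - 90*I)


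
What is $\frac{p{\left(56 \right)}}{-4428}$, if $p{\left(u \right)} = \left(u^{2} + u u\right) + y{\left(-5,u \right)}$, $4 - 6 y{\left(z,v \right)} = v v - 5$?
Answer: $- \frac{34505}{26568} \approx -1.2987$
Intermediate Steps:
$y{\left(z,v \right)} = \frac{3}{2} - \frac{v^{2}}{6}$ ($y{\left(z,v \right)} = \frac{2}{3} - \frac{v v - 5}{6} = \frac{2}{3} - \frac{v^{2} - 5}{6} = \frac{2}{3} - \frac{-5 + v^{2}}{6} = \frac{2}{3} - \left(- \frac{5}{6} + \frac{v^{2}}{6}\right) = \frac{3}{2} - \frac{v^{2}}{6}$)
$p{\left(u \right)} = \frac{3}{2} + \frac{11 u^{2}}{6}$ ($p{\left(u \right)} = \left(u^{2} + u u\right) - \left(- \frac{3}{2} + \frac{u^{2}}{6}\right) = \left(u^{2} + u^{2}\right) - \left(- \frac{3}{2} + \frac{u^{2}}{6}\right) = 2 u^{2} - \left(- \frac{3}{2} + \frac{u^{2}}{6}\right) = \frac{3}{2} + \frac{11 u^{2}}{6}$)
$\frac{p{\left(56 \right)}}{-4428} = \frac{\frac{3}{2} + \frac{11 \cdot 56^{2}}{6}}{-4428} = \left(\frac{3}{2} + \frac{11}{6} \cdot 3136\right) \left(- \frac{1}{4428}\right) = \left(\frac{3}{2} + \frac{17248}{3}\right) \left(- \frac{1}{4428}\right) = \frac{34505}{6} \left(- \frac{1}{4428}\right) = - \frac{34505}{26568}$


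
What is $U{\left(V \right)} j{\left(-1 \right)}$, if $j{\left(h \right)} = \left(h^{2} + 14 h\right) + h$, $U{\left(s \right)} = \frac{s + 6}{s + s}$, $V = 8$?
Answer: $- \frac{49}{4} \approx -12.25$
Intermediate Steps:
$U{\left(s \right)} = \frac{6 + s}{2 s}$
$j{\left(h \right)} = h^{2} + 15 h$
$U{\left(V \right)} j{\left(-1 \right)} = \frac{6 + 8}{2 \cdot 8} \left(- (15 - 1)\right) = \frac{1}{2} \cdot \frac{1}{8} \cdot 14 \left(\left(-1\right) 14\right) = \frac{7}{8} \left(-14\right) = - \frac{49}{4}$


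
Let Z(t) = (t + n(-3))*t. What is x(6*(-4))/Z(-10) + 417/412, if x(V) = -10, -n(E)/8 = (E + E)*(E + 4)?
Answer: 8129/7828 ≈ 1.0385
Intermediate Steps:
n(E) = -16*E*(4 + E) (n(E) = -8*(E + E)*(E + 4) = -8*2*E*(4 + E) = -16*E*(4 + E))
Z(t) = t*(48 + t) (Z(t) = (t - 16*(-3)*(4 - 3))*t = (t - 16*(-3)*1)*t = (t + 48)*t = (48 + t)*t = t*(48 + t))
x(6*(-4))/Z(-10) + 417/412 = -10*(-1/(10*(48 - 10))) + 417/412 = -10/((-10*38)) + 417*(1/412) = -10/(-380) + 417/412 = -10*(-1/380) + 417/412 = 1/38 + 417/412 = 8129/7828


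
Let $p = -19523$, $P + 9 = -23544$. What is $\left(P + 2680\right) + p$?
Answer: $-40396$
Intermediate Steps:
$P = -23553$ ($P = -9 - 23544 = -23553$)
$\left(P + 2680\right) + p = \left(-23553 + 2680\right) - 19523 = -20873 - 19523 = -40396$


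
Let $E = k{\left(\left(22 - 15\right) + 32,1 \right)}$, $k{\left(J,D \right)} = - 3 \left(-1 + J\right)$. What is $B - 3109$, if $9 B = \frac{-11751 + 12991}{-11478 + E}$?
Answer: $- \frac{40544624}{13041} \approx -3109.0$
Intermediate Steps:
$k{\left(J,D \right)} = 3 - 3 J$
$E = -114$ ($E = 3 - 3 \left(\left(22 - 15\right) + 32\right) = 3 - 3 \left(7 + 32\right) = 3 - 117 = -114$)
$B = - \frac{155}{13041}$ ($B = \frac{\left(-11751 + 12991\right) \frac{1}{-11478 - 114}}{9} = \frac{1240 \frac{1}{-11592}}{9} = \frac{1240 \left(- \frac{1}{11592}\right)}{9} = \frac{1}{9} \left(- \frac{155}{1449}\right) = - \frac{155}{13041} \approx -0.011886$)
$B - 3109 = - \frac{155}{13041} - 3109 = - \frac{40544624}{13041}$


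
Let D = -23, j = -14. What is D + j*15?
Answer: -233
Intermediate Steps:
D + j*15 = -23 - 14*15 = -23 - 210 = -233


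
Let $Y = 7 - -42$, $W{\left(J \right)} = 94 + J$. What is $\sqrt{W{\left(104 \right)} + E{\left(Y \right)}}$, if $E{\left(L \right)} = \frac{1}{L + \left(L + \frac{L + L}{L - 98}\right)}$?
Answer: $\frac{\sqrt{114054}}{24} \approx 14.072$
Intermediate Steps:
$Y = 49$ ($Y = 7 + 42 = 49$)
$E{\left(L \right)} = \frac{1}{2 L + \frac{2 L}{-98 + L}}$ ($E{\left(L \right)} = \frac{1}{L + \left(L + \frac{2 L}{-98 + L}\right)} = \frac{1}{2 L + \frac{2 L}{-98 + L}}$)
$\sqrt{W{\left(104 \right)} + E{\left(Y \right)}} = \sqrt{\left(94 + 104\right) + \frac{-98 + 49}{2 \cdot 49 \left(-97 + 49\right)}} = \sqrt{198 + \frac{1}{2} \cdot \frac{1}{49} \frac{1}{-48} \left(-49\right)} = \sqrt{198 + \frac{1}{2} \cdot \frac{1}{49} \left(- \frac{1}{48}\right) \left(-49\right)} = \sqrt{198 + \frac{1}{96}} = \sqrt{\frac{19009}{96}} = \frac{\sqrt{114054}}{24}$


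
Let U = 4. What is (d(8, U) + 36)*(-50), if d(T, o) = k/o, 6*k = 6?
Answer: -3625/2 ≈ -1812.5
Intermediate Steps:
k = 1 (k = (1/6)*6 = 1)
d(T, o) = 1/o
(d(8, U) + 36)*(-50) = (1/4 + 36)*(-50) = (145/4)*(-50) = -3625/2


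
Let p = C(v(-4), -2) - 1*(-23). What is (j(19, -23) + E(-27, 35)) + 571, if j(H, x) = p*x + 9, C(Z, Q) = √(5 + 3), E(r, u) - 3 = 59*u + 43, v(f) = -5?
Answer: 2162 - 46*√2 ≈ 2096.9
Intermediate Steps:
E(r, u) = 46 + 59*u (E(r, u) = 3 + (59*u + 43) = 3 + (43 + 59*u) = 46 + 59*u)
C(Z, Q) = 2*√2 (C(Z, Q) = √8 = 2*√2)
p = 23 + 2*√2 (p = 2*√2 - 1*(-23) = 2*√2 + 23 = 23 + 2*√2 ≈ 25.828)
j(H, x) = 9 + x*(23 + 2*√2) (j(H, x) = (23 + 2*√2)*x + 9 = x*(23 + 2*√2) + 9 = 9 + x*(23 + 2*√2))
(j(19, -23) + E(-27, 35)) + 571 = ((9 - 23*(23 + 2*√2)) + (46 + 59*35)) + 571 = ((9 + (-529 - 46*√2)) + (46 + 2065)) + 571 = ((-520 - 46*√2) + 2111) + 571 = (1591 - 46*√2) + 571 = 2162 - 46*√2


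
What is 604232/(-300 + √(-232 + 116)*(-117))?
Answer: -15105800/139827 + 3927508*I*√29/46609 ≈ -108.03 + 453.78*I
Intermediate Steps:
604232/(-300 + √(-232 + 116)*(-117)) = 604232/(-300 + √(-116)*(-117)) = 604232/(-300 + (2*I*√29)*(-117)) = 604232/(-300 - 234*I*√29)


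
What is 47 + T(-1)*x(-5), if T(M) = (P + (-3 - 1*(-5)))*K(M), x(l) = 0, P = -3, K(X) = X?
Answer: 47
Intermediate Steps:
T(M) = -M (T(M) = (-3 + (-3 - 1*(-5)))*M = (-3 + (-3 + 5))*M = (-3 + 2)*M = -M)
47 + T(-1)*x(-5) = 47 - 1*(-1)*0 = 47 + 1*0 = 47 + 0 = 47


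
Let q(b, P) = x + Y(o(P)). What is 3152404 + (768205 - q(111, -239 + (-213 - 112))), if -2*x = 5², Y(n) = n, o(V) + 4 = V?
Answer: 7842379/2 ≈ 3.9212e+6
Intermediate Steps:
o(V) = -4 + V
x = -25/2 (x = -½*5² = -½*25 = -25/2 ≈ -12.500)
q(b, P) = -33/2 + P (q(b, P) = -25/2 + (-4 + P) = -33/2 + P)
3152404 + (768205 - q(111, -239 + (-213 - 112))) = 3152404 + (768205 - (-33/2 + (-239 + (-213 - 112)))) = 3152404 + (768205 - (-33/2 + (-239 - 325))) = 3152404 + (768205 - (-33/2 - 564)) = 3152404 + (768205 - 1*(-1161/2)) = 3152404 + (768205 + 1161/2) = 3152404 + 1537571/2 = 7842379/2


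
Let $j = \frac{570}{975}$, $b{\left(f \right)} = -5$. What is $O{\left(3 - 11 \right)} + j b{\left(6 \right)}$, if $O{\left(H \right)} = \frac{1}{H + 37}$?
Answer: $- \frac{1089}{377} \approx -2.8886$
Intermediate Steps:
$j = \frac{38}{65}$ ($j = 570 \cdot \frac{1}{975} = \frac{38}{65} \approx 0.58462$)
$O{\left(H \right)} = \frac{1}{37 + H}$
$O{\left(3 - 11 \right)} + j b{\left(6 \right)} = \frac{1}{37 + \left(3 - 11\right)} + \frac{38}{65} \left(-5\right) = \frac{1}{37 + \left(3 - 11\right)} - \frac{38}{13} = \frac{1}{37 - 8} - \frac{38}{13} = \frac{1}{29} - \frac{38}{13} = - \frac{1089}{377}$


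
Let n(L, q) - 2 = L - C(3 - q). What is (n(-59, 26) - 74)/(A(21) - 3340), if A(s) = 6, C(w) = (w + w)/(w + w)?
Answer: 66/1667 ≈ 0.039592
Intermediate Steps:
C(w) = 1 (C(w) = (2*w)/((2*w)) = (2*w)*(1/(2*w)) = 1)
n(L, q) = 1 + L (n(L, q) = 2 + (L - 1*1) = 2 + (L - 1) = 2 + (-1 + L) = 1 + L)
(n(-59, 26) - 74)/(A(21) - 3340) = ((1 - 59) - 74)/(6 - 3340) = (-58 - 74)/(-3334) = -132*(-1/3334) = 66/1667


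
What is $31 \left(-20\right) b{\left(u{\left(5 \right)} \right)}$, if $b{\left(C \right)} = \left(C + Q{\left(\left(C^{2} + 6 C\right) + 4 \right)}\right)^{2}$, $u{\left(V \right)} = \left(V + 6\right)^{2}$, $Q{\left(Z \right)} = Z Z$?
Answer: $-34609922323502959280$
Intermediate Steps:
$Q{\left(Z \right)} = Z^{2}$
$u{\left(V \right)} = \left(6 + V\right)^{2}$
$b{\left(C \right)} = \left(C + \left(4 + C^{2} + 6 C\right)^{2}\right)^{2}$ ($b{\left(C \right)} = \left(C + \left(\left(C^{2} + 6 C\right) + 4\right)^{2}\right)^{2} = \left(C + \left(4 + C^{2} + 6 C\right)^{2}\right)^{2}$)
$31 \left(-20\right) b{\left(u{\left(5 \right)} \right)} = 31 \left(-20\right) \left(\left(6 + 5\right)^{2} + \left(4 + \left(\left(6 + 5\right)^{2}\right)^{2} + 6 \left(6 + 5\right)^{2}\right)^{2}\right)^{2} = - 620 \left(11^{2} + \left(4 + \left(11^{2}\right)^{2} + 6 \cdot 11^{2}\right)^{2}\right)^{2} = - 620 \left(121 + \left(4 + 121^{2} + 6 \cdot 121\right)^{2}\right)^{2} = - 620 \left(121 + \left(4 + 14641 + 726\right)^{2}\right)^{2} = - 620 \left(121 + 15371^{2}\right)^{2} = - 620 \left(121 + 236267641\right)^{2} = - 620 \cdot 236267762^{2} = \left(-620\right) 55822455360488644 = -34609922323502959280$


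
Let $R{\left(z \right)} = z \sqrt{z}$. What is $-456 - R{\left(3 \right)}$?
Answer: $-456 - 3 \sqrt{3} \approx -461.2$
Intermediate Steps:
$R{\left(z \right)} = z^{\frac{3}{2}}$
$-456 - R{\left(3 \right)} = -456 - 3^{\frac{3}{2}} = -456 - 3 \sqrt{3}$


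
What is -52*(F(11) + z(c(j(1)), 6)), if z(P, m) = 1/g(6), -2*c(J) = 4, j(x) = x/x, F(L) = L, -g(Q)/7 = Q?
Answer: -11986/21 ≈ -570.76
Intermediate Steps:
g(Q) = -7*Q
j(x) = 1
c(J) = -2 (c(J) = -1/2*4 = -2)
z(P, m) = -1/42 (z(P, m) = 1/(-7*6) = 1/(-42) = -1/42)
-52*(F(11) + z(c(j(1)), 6)) = -52*(11 - 1/42) = -52*461/42 = -11986/21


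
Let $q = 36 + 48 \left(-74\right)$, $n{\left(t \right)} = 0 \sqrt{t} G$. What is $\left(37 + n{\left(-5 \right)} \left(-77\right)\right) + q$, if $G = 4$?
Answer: $-3479$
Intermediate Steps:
$n{\left(t \right)} = 0$ ($n{\left(t \right)} = 0 \sqrt{t} 4 = 0 \cdot 4 = 0$)
$q = -3516$ ($q = 36 - 3552 = -3516$)
$\left(37 + n{\left(-5 \right)} \left(-77\right)\right) + q = \left(37 + 0 \left(-77\right)\right) - 3516 = \left(37 + 0\right) - 3516 = 37 - 3516 = -3479$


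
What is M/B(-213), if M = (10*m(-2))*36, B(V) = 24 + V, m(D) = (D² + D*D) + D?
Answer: -80/7 ≈ -11.429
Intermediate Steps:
m(D) = D + 2*D² (m(D) = (D² + D²) + D = 2*D² + D = D + 2*D²)
M = 2160 (M = (10*(-2*(1 + 2*(-2))))*36 = (10*(-2*(1 - 4)))*36 = (10*(-2*(-3)))*36 = (10*6)*36 = 60*36 = 2160)
M/B(-213) = 2160/(24 - 213) = 2160/(-189) = 2160*(-1/189) = -80/7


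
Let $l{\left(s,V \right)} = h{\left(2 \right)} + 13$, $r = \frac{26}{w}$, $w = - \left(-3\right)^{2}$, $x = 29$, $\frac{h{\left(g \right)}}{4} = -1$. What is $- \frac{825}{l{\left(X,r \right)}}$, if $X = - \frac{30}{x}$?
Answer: $- \frac{275}{3} \approx -91.667$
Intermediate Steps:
$h{\left(g \right)} = -4$ ($h{\left(g \right)} = 4 \left(-1\right) = -4$)
$w = -9$ ($w = \left(-1\right) 9 = -9$)
$r = - \frac{26}{9}$ ($r = \frac{26}{-9} = 26 \left(- \frac{1}{9}\right) = - \frac{26}{9} \approx -2.8889$)
$X = - \frac{30}{29} \approx -1.0345$
$l{\left(s,V \right)} = 9$ ($l{\left(s,V \right)} = -4 + 13 = 9$)
$- \frac{825}{l{\left(X,r \right)}} = - \frac{825}{9} = \left(-825\right) \frac{1}{9} = - \frac{275}{3}$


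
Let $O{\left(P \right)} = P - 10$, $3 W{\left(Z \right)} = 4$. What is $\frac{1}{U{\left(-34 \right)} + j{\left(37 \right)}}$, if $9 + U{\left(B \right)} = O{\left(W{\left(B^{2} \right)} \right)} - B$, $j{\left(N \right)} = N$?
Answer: $\frac{3}{160} \approx 0.01875$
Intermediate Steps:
$W{\left(Z \right)} = \frac{4}{3}$ ($W{\left(Z \right)} = \frac{1}{3} \cdot 4 = \frac{4}{3}$)
$O{\left(P \right)} = -10 + P$
$U{\left(B \right)} = - \frac{53}{3} - B$ ($U{\left(B \right)} = -9 - \left(\frac{26}{3} + B\right) = - \frac{53}{3} - B$)
$\frac{1}{U{\left(-34 \right)} + j{\left(37 \right)}} = \frac{1}{\left(- \frac{53}{3} - -34\right) + 37} = \frac{1}{\left(- \frac{53}{3} + 34\right) + 37} = \frac{1}{\frac{49}{3} + 37} = \frac{1}{\frac{160}{3}} = \frac{3}{160}$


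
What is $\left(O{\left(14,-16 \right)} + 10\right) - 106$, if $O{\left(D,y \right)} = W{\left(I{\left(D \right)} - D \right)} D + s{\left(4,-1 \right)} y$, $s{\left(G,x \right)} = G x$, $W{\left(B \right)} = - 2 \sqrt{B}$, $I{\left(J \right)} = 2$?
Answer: $-32 - 56 i \sqrt{3} \approx -32.0 - 96.995 i$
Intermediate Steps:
$O{\left(D,y \right)} = - 4 y - 2 D \sqrt{2 - D}$ ($O{\left(D,y \right)} = - 2 \sqrt{2 - D} D + 4 \left(-1\right) y = - 2 D \sqrt{2 - D} - 4 y = - 4 y - 2 D \sqrt{2 - D}$)
$\left(O{\left(14,-16 \right)} + 10\right) - 106 = \left(\left(\left(-4\right) \left(-16\right) - 28 \sqrt{2 - 14}\right) + 10\right) - 106 = \left(\left(64 - 28 \sqrt{2 - 14}\right) + 10\right) + \left(-166 + 60\right) = \left(\left(64 - 28 \sqrt{-12}\right) + 10\right) - 106 = \left(\left(64 - 28 \cdot 2 i \sqrt{3}\right) + 10\right) - 106 = \left(\left(64 - 56 i \sqrt{3}\right) + 10\right) - 106 = \left(74 - 56 i \sqrt{3}\right) - 106 = -32 - 56 i \sqrt{3}$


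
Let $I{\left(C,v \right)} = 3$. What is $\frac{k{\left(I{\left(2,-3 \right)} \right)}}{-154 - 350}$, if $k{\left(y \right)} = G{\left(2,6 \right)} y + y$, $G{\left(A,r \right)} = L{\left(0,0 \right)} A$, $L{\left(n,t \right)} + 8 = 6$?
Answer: $\frac{1}{56} \approx 0.017857$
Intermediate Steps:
$L{\left(n,t \right)} = -2$ ($L{\left(n,t \right)} = -8 + 6 = -2$)
$G{\left(A,r \right)} = - 2 A$
$k{\left(y \right)} = - 3 y$ ($k{\left(y \right)} = \left(-2\right) 2 y + y = - 4 y + y = - 3 y$)
$\frac{k{\left(I{\left(2,-3 \right)} \right)}}{-154 - 350} = \frac{\left(-3\right) 3}{-154 - 350} = - \frac{9}{-154 - 350} = - \frac{9}{-504} = \left(-9\right) \left(- \frac{1}{504}\right) = \frac{1}{56}$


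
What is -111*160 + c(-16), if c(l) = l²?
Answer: -17504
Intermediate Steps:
-111*160 + c(-16) = -111*160 + (-16)² = -17760 + 256 = -17504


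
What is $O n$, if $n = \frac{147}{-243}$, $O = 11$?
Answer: $- \frac{539}{81} \approx -6.6543$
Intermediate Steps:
$n = - \frac{49}{81}$ ($n = 147 \left(- \frac{1}{243}\right) = - \frac{49}{81} \approx -0.60494$)
$O n = 11 \left(- \frac{49}{81}\right) = - \frac{539}{81}$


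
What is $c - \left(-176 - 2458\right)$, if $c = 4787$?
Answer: $7421$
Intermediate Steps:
$c - \left(-176 - 2458\right) = 4787 - \left(-176 - 2458\right) = 4787 - -2634 = 4787 + 2634 = 7421$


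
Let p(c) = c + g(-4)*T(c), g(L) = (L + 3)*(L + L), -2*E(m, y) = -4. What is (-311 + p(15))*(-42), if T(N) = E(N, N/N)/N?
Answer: 61936/5 ≈ 12387.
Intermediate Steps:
E(m, y) = 2 (E(m, y) = -½*(-4) = 2)
g(L) = 2*L*(3 + L) (g(L) = (3 + L)*(2*L) = 2*L*(3 + L))
T(N) = 2/N
p(c) = c + 16/c (p(c) = c + (2*(-4)*(3 - 4))*(2/c) = c + (2*(-4)*(-1))*(2/c) = c + 8*(2/c) = c + 16/c)
(-311 + p(15))*(-42) = (-311 + (15 + 16/15))*(-42) = (-311 + 241/15)*(-42) = -4424/15*(-42) = 61936/5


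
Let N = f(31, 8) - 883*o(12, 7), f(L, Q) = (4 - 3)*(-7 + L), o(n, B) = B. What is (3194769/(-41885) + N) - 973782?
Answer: -41047939784/41885 ≈ -9.8002e+5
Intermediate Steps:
f(L, Q) = -7 + L (f(L, Q) = 1*(-7 + L) = -7 + L)
N = -6157 (N = (-7 + 31) - 883*7 = 24 - 6181 = -6157)
(3194769/(-41885) + N) - 973782 = (3194769/(-41885) - 6157) - 973782 = (3194769*(-1/41885) - 6157) - 973782 = (-3194769/41885 - 6157) - 973782 = -261080714/41885 - 973782 = -41047939784/41885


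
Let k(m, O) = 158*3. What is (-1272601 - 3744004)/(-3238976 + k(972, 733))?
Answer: 5016605/3238502 ≈ 1.5491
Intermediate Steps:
k(m, O) = 474
(-1272601 - 3744004)/(-3238976 + k(972, 733)) = (-1272601 - 3744004)/(-3238976 + 474) = -5016605/(-3238502) = -5016605*(-1/3238502) = 5016605/3238502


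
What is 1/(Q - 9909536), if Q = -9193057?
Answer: -1/19102593 ≈ -5.2349e-8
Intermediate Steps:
1/(Q - 9909536) = 1/(-9193057 - 9909536) = 1/(-19102593) = -1/19102593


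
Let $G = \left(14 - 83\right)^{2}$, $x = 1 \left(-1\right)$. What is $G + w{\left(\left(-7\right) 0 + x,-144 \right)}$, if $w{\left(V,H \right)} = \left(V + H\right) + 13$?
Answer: $4629$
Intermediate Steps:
$x = -1$
$w{\left(V,H \right)} = 13 + H + V$ ($w{\left(V,H \right)} = \left(H + V\right) + 13 = 13 + H + V$)
$G = 4761$ ($G = \left(-69\right)^{2} = 4761$)
$G + w{\left(\left(-7\right) 0 + x,-144 \right)} = 4761 - 132 = 4629$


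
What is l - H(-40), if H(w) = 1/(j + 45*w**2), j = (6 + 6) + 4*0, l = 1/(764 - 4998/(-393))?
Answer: 4665911/3663610500 ≈ 0.0012736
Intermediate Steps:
l = 131/101750 (l = 1/(764 - 4998*(-1/393)) = 1/(764 + 1666/131) = 1/(101750/131) = 131/101750 ≈ 0.0012875)
j = 12 (j = 12 + 0 = 12)
H(w) = 1/(12 + 45*w**2)
l - H(-40) = 131/101750 - 1/(3*(4 + 15*(-40)**2)) = 131/101750 - 1/(3*(4 + 15*1600)) = 131/101750 - 1/(3*(4 + 24000)) = 131/101750 - 1/(3*24004) = 131/101750 - 1*1/72012 = 131/101750 - 1/72012 = 4665911/3663610500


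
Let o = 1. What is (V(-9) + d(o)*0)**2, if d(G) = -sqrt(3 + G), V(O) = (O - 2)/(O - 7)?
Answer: 121/256 ≈ 0.47266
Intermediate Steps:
V(O) = (-2 + O)/(-7 + O)
(V(-9) + d(o)*0)**2 = ((-2 - 9)/(-7 - 9) - sqrt(3 + 1)*0)**2 = (-11/(-16) - sqrt(4)*0)**2 = (-1/16*(-11) - 1*2*0)**2 = (11/16 - 2*0)**2 = (11/16 + 0)**2 = (11/16)**2 = 121/256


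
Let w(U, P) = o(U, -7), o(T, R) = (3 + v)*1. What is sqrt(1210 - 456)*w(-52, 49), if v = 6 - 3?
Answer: 6*sqrt(754) ≈ 164.75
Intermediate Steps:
v = 3
o(T, R) = 6 (o(T, R) = (3 + 3)*1 = 6*1 = 6)
w(U, P) = 6
sqrt(1210 - 456)*w(-52, 49) = sqrt(1210 - 456)*6 = sqrt(754)*6 = 6*sqrt(754)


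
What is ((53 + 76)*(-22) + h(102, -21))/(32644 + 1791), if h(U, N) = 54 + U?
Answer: -2682/34435 ≈ -0.077886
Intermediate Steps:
((53 + 76)*(-22) + h(102, -21))/(32644 + 1791) = ((53 + 76)*(-22) + (54 + 102))/(32644 + 1791) = (129*(-22) + 156)/34435 = (-2838 + 156)*(1/34435) = -2682*1/34435 = -2682/34435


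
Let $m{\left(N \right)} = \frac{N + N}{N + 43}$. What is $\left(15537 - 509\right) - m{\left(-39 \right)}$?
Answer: $\frac{30095}{2} \approx 15048.0$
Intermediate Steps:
$m{\left(N \right)} = \frac{2 N}{43 + N}$
$\left(15537 - 509\right) - m{\left(-39 \right)} = \left(15537 - 509\right) - 2 \left(-39\right) \frac{1}{43 - 39} = 15028 - 2 \left(-39\right) \frac{1}{4} = 15028 - - \frac{39}{2} = 15028 + \frac{39}{2} = \frac{30095}{2}$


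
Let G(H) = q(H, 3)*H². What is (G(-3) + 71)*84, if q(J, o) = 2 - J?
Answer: 9744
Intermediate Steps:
G(H) = H²*(2 - H) (G(H) = (2 - H)*H² = H²*(2 - H))
(G(-3) + 71)*84 = ((-3)²*(2 - 1*(-3)) + 71)*84 = (9*(2 + 3) + 71)*84 = (9*5 + 71)*84 = (45 + 71)*84 = 116*84 = 9744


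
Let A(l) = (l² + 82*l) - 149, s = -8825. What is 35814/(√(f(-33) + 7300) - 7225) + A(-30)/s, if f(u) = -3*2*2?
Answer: -731441536939/153535399675 - 23876*√1822/17397779 ≈ -4.8226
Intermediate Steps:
f(u) = -12 (f(u) = -6*2 = -12)
A(l) = -149 + l² + 82*l
35814/(√(f(-33) + 7300) - 7225) + A(-30)/s = 35814/(√(-12 + 7300) - 7225) + (-149 + (-30)² + 82*(-30))/(-8825) = 35814/(√7288 - 7225) + (-149 + 900 - 2460)*(-1/8825) = 35814/(2*√1822 - 7225) - 1709*(-1/8825) = 35814/(-7225 + 2*√1822) + 1709/8825 = 1709/8825 + 35814/(-7225 + 2*√1822)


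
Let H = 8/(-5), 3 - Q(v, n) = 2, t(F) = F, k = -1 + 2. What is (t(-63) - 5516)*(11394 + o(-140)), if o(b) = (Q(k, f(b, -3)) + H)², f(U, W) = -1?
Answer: -1589228361/25 ≈ -6.3569e+7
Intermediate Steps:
k = 1
Q(v, n) = 1 (Q(v, n) = 3 - 1*2 = 3 - 2 = 1)
H = -8/5 (H = 8*(-⅕) = -8/5 ≈ -1.6000)
o(b) = 9/25 (o(b) = (1 - 8/5)² = (-⅗)² = 9/25)
(t(-63) - 5516)*(11394 + o(-140)) = (-63 - 5516)*(11394 + 9/25) = -5579*284859/25 = -1589228361/25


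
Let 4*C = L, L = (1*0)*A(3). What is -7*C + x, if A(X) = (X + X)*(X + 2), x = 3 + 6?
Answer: 9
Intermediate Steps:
x = 9
A(X) = 2*X*(2 + X) (A(X) = (2*X)*(2 + X) = 2*X*(2 + X))
L = 0 (L = (1*0)*(2*3*(2 + 3)) = 0*(2*3*5) = 0*30 = 0)
C = 0 (C = (1/4)*0 = 0)
-7*C + x = -7*0 + 9 = 0 + 9 = 9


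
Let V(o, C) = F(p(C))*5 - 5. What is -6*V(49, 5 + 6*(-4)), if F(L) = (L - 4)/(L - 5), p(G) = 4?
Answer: 30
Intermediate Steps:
F(L) = (-4 + L)/(-5 + L)
V(o, C) = -5 (V(o, C) = ((-4 + 4)/(-5 + 4))*5 - 5 = (0/(-1))*5 - 5 = -1*0*5 - 5 = 0*5 - 5 = 0 - 5 = -5)
-6*V(49, 5 + 6*(-4)) = -6*(-5) = 30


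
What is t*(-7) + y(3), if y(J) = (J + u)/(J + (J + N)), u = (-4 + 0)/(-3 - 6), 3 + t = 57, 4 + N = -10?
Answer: -27247/72 ≈ -378.43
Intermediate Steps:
N = -14 (N = -4 - 10 = -14)
t = 54 (t = -3 + 57 = 54)
u = 4/9 (u = -4/(-9) = -4*(-⅑) = 4/9 ≈ 0.44444)
y(J) = (4/9 + J)/(-14 + 2*J) (y(J) = (J + 4/9)/(J + (J - 14)) = (4/9 + J)/(J + (-14 + J)) = (4/9 + J)/(-14 + 2*J))
t*(-7) + y(3) = 54*(-7) + (4 + 9*3)/(18*(-7 + 3)) = -378 + (1/18)*(4 + 27)/(-4) = -378 + (1/18)*(-¼)*31 = -378 - 31/72 = -27247/72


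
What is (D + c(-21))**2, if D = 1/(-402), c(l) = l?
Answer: 71284249/161604 ≈ 441.10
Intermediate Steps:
D = -1/402 ≈ -0.0024876
(D + c(-21))**2 = (-1/402 - 21)**2 = (-8443/402)**2 = 71284249/161604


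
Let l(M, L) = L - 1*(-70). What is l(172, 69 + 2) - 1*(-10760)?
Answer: 10901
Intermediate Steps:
l(M, L) = 70 + L (l(M, L) = L + 70 = 70 + L)
l(172, 69 + 2) - 1*(-10760) = (70 + (69 + 2)) - 1*(-10760) = (70 + 71) + 10760 = 141 + 10760 = 10901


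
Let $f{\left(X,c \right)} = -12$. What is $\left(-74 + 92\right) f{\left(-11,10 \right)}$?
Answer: $-216$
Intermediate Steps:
$\left(-74 + 92\right) f{\left(-11,10 \right)} = \left(-74 + 92\right) \left(-12\right) = 18 \left(-12\right) = -216$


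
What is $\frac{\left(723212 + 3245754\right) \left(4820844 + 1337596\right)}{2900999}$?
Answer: $\frac{24442638973040}{2900999} \approx 8.4256 \cdot 10^{6}$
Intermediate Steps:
$\frac{\left(723212 + 3245754\right) \left(4820844 + 1337596\right)}{2900999} = 3968966 \cdot 6158440 \cdot \frac{1}{2900999} = 24442638973040 \cdot \frac{1}{2900999} = \frac{24442638973040}{2900999}$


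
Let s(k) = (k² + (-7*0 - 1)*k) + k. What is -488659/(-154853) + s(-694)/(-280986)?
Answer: 31361779133/21755762529 ≈ 1.4415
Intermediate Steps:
s(k) = k² (s(k) = (k² + (0 - 1)*k) + k = (k² - k) + k = k²)
-488659/(-154853) + s(-694)/(-280986) = -488659/(-154853) + (-694)²/(-280986) = -488659*(-1/154853) + 481636*(-1/280986) = 488659/154853 - 240818/140493 = 31361779133/21755762529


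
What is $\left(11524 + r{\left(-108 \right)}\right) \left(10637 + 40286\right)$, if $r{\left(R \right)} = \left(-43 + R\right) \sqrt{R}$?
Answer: $586836652 - 46136238 i \sqrt{3} \approx 5.8684 \cdot 10^{8} - 7.991 \cdot 10^{7} i$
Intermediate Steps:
$r{\left(R \right)} = \sqrt{R} \left(-43 + R\right)$
$\left(11524 + r{\left(-108 \right)}\right) \left(10637 + 40286\right) = \left(11524 + \sqrt{-108} \left(-43 - 108\right)\right) \left(10637 + 40286\right) = \left(11524 + 6 i \sqrt{3} \left(-151\right)\right) 50923 = \left(11524 - 906 i \sqrt{3}\right) 50923 = 586836652 - 46136238 i \sqrt{3}$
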